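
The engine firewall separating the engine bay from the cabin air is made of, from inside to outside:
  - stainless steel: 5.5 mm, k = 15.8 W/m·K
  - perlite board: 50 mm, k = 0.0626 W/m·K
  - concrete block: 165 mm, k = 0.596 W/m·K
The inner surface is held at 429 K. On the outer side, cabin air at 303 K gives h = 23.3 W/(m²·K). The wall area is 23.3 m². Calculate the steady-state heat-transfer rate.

Q ≈ 2620 W

Model the wall as resistances in series:
R_stainless steel = L/(kA) = 0.0055/(15.8×23.3) = 1.494×10^-5 K/W
R_perlite board = L/(kA) = 0.05/(0.0626×23.3) = 0.03428 K/W
R_concrete block = L/(kA) = 0.165/(0.596×23.3) = 0.01188 K/W
R_outer film = 1/(h_o·A) = 1/(23.3×23.3) = 0.001842 K/W
R_total = 0.04802 K/W
Q = ΔT / R_total = 126 / 0.04802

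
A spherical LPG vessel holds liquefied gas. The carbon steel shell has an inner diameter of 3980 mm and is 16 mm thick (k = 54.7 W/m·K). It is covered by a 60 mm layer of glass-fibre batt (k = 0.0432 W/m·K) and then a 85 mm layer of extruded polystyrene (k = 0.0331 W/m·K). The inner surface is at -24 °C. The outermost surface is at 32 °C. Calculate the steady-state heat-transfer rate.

Q ≈ 771 W

Radial (spherical) resistances in series:
R_carbon steel shell = (1/1.99 − 1/2.006)/(4π×54.7) = 5.831×10^-6 K/W
R_glass-fibre batt = (1/2.006 − 1/2.066)/(4π×0.0432) = 0.02667 K/W
R_extruded polystyrene = (1/2.066 − 1/2.151)/(4π×0.0331) = 0.04598 K/W
R_total = 0.07266 K/W
Q = ΔT/R_total = 56/0.07266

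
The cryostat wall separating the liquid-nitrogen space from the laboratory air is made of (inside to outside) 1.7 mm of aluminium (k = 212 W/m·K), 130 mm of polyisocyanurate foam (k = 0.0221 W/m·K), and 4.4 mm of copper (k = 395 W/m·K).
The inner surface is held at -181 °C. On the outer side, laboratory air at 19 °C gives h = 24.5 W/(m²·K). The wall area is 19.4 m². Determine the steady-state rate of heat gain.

Model the wall as resistances in series:
R_aluminium = L/(kA) = 0.0017/(212×19.4) = 4.133×10^-7 K/W
R_polyisocyanurate foam = L/(kA) = 0.13/(0.0221×19.4) = 0.3032 K/W
R_copper = L/(kA) = 0.0044/(395×19.4) = 5.742×10^-7 K/W
R_outer film = 1/(h_o·A) = 1/(24.5×19.4) = 0.002104 K/W
R_total = 0.3053 K/W
Q = ΔT / R_total = 200 / 0.3053

Q ≈ 655 W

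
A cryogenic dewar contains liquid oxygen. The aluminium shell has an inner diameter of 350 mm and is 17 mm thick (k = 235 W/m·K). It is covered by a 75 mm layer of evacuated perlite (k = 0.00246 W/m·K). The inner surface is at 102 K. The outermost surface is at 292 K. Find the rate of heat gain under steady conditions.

Q ≈ 4.01 W

Radial (spherical) resistances in series:
R_aluminium shell = (1/0.175 − 1/0.192)/(4π×235) = 1.713×10^-4 K/W
R_evacuated perlite = (1/0.192 − 1/0.267)/(4π×0.00246) = 47.33 K/W
R_total = 47.33 K/W
Q = ΔT/R_total = 190/47.33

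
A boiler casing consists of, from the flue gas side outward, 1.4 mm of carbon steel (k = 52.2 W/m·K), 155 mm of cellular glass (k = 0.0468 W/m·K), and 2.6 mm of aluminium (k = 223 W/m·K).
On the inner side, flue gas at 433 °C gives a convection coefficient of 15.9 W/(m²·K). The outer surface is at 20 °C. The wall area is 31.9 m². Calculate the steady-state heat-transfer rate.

Q ≈ 3900 W

Using the resistance-network approach (series):
R_inner film = 1/(h_i·A) = 1/(15.9×31.9) = 0.001972 K/W
R_carbon steel = L/(kA) = 0.0014/(52.2×31.9) = 8.407×10^-7 K/W
R_cellular glass = L/(kA) = 0.155/(0.0468×31.9) = 0.1038 K/W
R_aluminium = L/(kA) = 0.0026/(223×31.9) = 3.655×10^-7 K/W
R_total = 0.1058 K/W
Q = ΔT / R_total = 413 / 0.1058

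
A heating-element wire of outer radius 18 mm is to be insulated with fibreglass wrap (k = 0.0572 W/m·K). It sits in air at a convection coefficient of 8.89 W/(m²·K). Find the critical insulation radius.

r_cr ≈ 6.43 mm

For a cylinder r_cr = k/h = 0.0572/8.89
r_cr = 6.43 mm; since the bare radius (18 mm) is above r_cr, any added insulation will reduce heat loss.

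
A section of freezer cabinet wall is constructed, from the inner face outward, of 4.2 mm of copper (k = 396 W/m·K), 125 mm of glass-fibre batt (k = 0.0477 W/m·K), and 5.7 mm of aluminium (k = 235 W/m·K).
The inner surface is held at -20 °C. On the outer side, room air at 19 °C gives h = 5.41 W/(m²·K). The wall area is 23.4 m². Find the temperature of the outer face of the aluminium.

T ≈ 16.4 °C

Thermal resistances in series:
R_copper = L/(kA) = 0.0042/(396×23.4) = 4.533×10^-7 K/W
R_glass-fibre batt = L/(kA) = 0.125/(0.0477×23.4) = 0.112 K/W
R_aluminium = L/(kA) = 0.0057/(235×23.4) = 1.037×10^-6 K/W
R_outer film = 1/(h_o·A) = 1/(5.41×23.4) = 0.007899 K/W
R_total = 0.1199 K/W;  Q = ΔT/R_total = 39/0.1199 = 325.3 W
T_interface = T_inner + Q·ΣR(inner→interface) = -20 + 325×0.112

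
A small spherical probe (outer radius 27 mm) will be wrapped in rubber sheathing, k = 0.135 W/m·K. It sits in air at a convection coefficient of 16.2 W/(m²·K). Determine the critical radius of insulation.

For a sphere r_cr = 2k/h = 2×0.135/16.2
r_cr = 16.7 mm; since the bare radius (27 mm) is above r_cr, any added insulation will reduce heat loss.

r_cr ≈ 16.7 mm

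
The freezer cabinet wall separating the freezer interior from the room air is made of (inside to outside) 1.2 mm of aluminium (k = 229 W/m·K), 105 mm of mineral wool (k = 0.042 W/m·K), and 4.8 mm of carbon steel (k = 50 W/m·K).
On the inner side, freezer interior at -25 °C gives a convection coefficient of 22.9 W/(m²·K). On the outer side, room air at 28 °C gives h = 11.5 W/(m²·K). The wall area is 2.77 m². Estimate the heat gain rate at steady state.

Treating each layer as a thermal resistance in series:
R_inner film = 1/(h_i·A) = 1/(22.9×2.77) = 0.01576 K/W
R_aluminium = L/(kA) = 0.0012/(229×2.77) = 1.892×10^-6 K/W
R_mineral wool = L/(kA) = 0.105/(0.042×2.77) = 0.9025 K/W
R_carbon steel = L/(kA) = 0.0048/(50×2.77) = 3.466×10^-5 K/W
R_outer film = 1/(h_o·A) = 1/(11.5×2.77) = 0.03139 K/W
R_total = 0.9497 K/W
Q = ΔT / R_total = 53 / 0.9497

Q ≈ 55.8 W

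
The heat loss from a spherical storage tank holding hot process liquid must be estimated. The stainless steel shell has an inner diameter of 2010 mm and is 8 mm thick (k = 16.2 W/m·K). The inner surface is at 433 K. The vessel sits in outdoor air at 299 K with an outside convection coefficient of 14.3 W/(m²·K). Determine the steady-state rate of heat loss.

Radial (spherical) resistances in series:
R_stainless steel shell = (1/1.005 − 1/1.013)/(4π×16.2) = 3.86×10^-5 K/W
R_outer film = 1/(h·4πr_o²) = 1/(14.3×4π×1.013²) = 0.005423 K/W
R_total = 0.005462 K/W
Q = ΔT/R_total = 134/0.005462

Q ≈ 24500 W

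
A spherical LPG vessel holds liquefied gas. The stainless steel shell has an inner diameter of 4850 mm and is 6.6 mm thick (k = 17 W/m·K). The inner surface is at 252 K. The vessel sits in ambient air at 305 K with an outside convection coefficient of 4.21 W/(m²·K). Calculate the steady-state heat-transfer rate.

Q ≈ 16600 W

For a spherical shell R = (1/r₁ − 1/r₂)/(4πk); film R = 1/(h·4πr²). In series:
R_stainless steel shell = (1/2.425 − 1/2.4316)/(4π×17) = 5.239×10^-6 K/W
R_outer film = 1/(h·4πr_o²) = 1/(4.21×4π×2.4316²) = 0.003197 K/W
R_total = 0.003202 K/W
Q = ΔT/R_total = 53/0.003202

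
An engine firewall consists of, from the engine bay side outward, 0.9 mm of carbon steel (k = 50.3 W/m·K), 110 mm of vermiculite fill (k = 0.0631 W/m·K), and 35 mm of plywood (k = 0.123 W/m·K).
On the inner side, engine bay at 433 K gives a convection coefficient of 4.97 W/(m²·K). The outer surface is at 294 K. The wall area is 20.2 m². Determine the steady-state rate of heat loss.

Model the wall as resistances in series:
R_inner film = 1/(h_i·A) = 1/(4.97×20.2) = 0.009961 K/W
R_carbon steel = L/(kA) = 0.0009/(50.3×20.2) = 8.858×10^-7 K/W
R_vermiculite fill = L/(kA) = 0.11/(0.0631×20.2) = 0.0863 K/W
R_plywood = L/(kA) = 0.035/(0.123×20.2) = 0.01409 K/W
R_total = 0.1103 K/W
Q = ΔT / R_total = 139 / 0.1103

Q ≈ 1260 W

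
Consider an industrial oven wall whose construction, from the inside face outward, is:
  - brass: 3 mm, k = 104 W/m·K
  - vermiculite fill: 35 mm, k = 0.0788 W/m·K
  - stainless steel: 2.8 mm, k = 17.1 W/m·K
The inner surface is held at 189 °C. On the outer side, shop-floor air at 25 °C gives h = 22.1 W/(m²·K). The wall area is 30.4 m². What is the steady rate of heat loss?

Q ≈ 10200 W

Model the wall as resistances in series:
R_brass = L/(kA) = 0.003/(104×30.4) = 9.489×10^-7 K/W
R_vermiculite fill = L/(kA) = 0.035/(0.0788×30.4) = 0.01461 K/W
R_stainless steel = L/(kA) = 0.0028/(17.1×30.4) = 5.386×10^-6 K/W
R_outer film = 1/(h_o·A) = 1/(22.1×30.4) = 0.001488 K/W
R_total = 0.01611 K/W
Q = ΔT / R_total = 164 / 0.01611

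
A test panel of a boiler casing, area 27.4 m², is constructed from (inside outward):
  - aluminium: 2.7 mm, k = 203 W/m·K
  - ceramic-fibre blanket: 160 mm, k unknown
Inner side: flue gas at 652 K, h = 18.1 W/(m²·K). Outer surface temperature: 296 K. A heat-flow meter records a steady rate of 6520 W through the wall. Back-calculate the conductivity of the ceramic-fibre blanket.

k ≈ 0.111 W/(m·K)

Thermal resistances in series:
R_inner film = 1/(h_i·A) = 1/(18.1×27.4) = 0.002016 K/W
R_aluminium = L/(kA) = 0.0027/(203×27.4) = 4.854×10^-7 K/W
Sum of known resistances R_other = 0.002017 K/W
Total R = ΔT/Q = 356/6520 = 0.0546 K/W
R_ceramic-fibre blanket = R_total − R_other = 0.05258 K/W
k = L/(R·A) = 0.16/(0.05258×27.4)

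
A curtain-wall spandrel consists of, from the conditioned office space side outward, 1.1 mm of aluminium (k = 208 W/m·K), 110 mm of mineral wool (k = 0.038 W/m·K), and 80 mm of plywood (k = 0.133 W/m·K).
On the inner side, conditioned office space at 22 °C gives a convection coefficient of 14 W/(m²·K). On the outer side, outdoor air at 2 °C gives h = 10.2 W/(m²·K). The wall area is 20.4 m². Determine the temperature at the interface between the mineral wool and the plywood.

Using the resistance-network approach (series):
R_inner film = 1/(h_i·A) = 1/(14×20.4) = 0.003501 K/W
R_aluminium = L/(kA) = 0.0011/(208×20.4) = 2.592×10^-7 K/W
R_mineral wool = L/(kA) = 0.11/(0.038×20.4) = 0.1419 K/W
R_plywood = L/(kA) = 0.08/(0.133×20.4) = 0.02949 K/W
R_outer film = 1/(h_o·A) = 1/(10.2×20.4) = 0.004806 K/W
R_total = 0.1797 K/W;  Q = ΔT/R_total = 20/0.1797 = 111.3 W
T_interface = T_inner − Q·ΣR(inner→interface) = 22 − 111×0.1454

T ≈ 5.82 °C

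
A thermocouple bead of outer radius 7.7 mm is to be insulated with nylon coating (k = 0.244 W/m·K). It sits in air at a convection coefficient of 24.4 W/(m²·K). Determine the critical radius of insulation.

r_cr ≈ 20 mm

For a sphere r_cr = 2k/h = 2×0.244/24.4
r_cr = 20 mm; since the bare radius (7.7 mm) is below r_cr, adding a thin layer of insulation will *increase* heat loss.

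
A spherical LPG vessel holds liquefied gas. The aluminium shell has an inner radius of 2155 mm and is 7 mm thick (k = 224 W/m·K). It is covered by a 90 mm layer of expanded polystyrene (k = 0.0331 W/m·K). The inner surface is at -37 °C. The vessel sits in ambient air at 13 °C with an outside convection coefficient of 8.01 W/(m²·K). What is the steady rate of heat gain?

Q ≈ 1080 W

Spherical conduction: R = (1/r_in − 1/r_out)/(4πk) per layer; series-sum.
R_aluminium shell = (1/2.155 − 1/2.162)/(4π×224) = 5.337×10^-7 K/W
R_expanded polystyrene = (1/2.162 − 1/2.252)/(4π×0.0331) = 0.04444 K/W
R_outer film = 1/(h·4πr_o²) = 1/(8.01×4π×2.252²) = 0.001959 K/W
R_total = 0.0464 K/W
Q = ΔT/R_total = 50/0.0464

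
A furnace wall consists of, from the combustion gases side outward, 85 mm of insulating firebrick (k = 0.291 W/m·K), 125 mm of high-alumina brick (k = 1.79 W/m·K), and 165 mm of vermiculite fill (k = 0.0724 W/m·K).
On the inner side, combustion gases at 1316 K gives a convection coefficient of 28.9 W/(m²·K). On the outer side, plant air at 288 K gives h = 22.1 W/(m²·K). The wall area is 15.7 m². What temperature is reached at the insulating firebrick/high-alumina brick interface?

T ≈ 1190 K

Using the resistance-network approach (series):
R_inner film = 1/(h_i·A) = 1/(28.9×15.7) = 0.002204 K/W
R_insulating firebrick = L/(kA) = 0.085/(0.291×15.7) = 0.0186 K/W
R_high-alumina brick = L/(kA) = 0.125/(1.79×15.7) = 0.004448 K/W
R_vermiculite fill = L/(kA) = 0.165/(0.0724×15.7) = 0.1452 K/W
R_outer film = 1/(h_o·A) = 1/(22.1×15.7) = 0.002882 K/W
R_total = 0.1733 K/W;  Q = ΔT/R_total = 1028/0.1733 = 5932 W
T_interface = T_inner − Q·ΣR(inner→interface) = 1316 − 5930×0.02081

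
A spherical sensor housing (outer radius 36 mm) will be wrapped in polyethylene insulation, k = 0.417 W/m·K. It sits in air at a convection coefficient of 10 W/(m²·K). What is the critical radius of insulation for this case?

For a sphere r_cr = 2k/h = 2×0.417/10
r_cr = 83.4 mm; since the bare radius (36 mm) is below r_cr, adding a thin layer of insulation will *increase* heat loss.

r_cr ≈ 83.4 mm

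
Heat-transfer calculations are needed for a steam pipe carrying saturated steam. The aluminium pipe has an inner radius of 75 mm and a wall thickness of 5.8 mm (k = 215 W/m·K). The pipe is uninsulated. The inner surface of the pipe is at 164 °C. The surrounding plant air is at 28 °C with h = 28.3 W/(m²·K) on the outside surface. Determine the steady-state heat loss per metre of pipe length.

q′ ≈ 1950 W/m

Cylindrical conduction, so R = ln(r₂/r₁)/(2πkL) per layer, in series:
R_aluminium pipe wall = ln(80.8/75)/(2π×215×1) = 5.514×10^-5 K/W
R_outer film = 1/(h_o·2πr_oL) = 1/(28.3×2π×0.0808×1) = 0.0696 K/W
R_total = 0.06966 K/W
Q = ΔT/R_total = 136/0.06966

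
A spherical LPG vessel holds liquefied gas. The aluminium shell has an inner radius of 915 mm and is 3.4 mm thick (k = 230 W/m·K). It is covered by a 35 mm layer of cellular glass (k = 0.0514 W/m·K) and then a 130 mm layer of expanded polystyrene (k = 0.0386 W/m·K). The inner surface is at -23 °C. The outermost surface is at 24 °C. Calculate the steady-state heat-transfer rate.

Radial (spherical) resistances in series:
R_aluminium shell = (1/0.915 − 1/0.9184)/(4π×230) = 1.4×10^-6 K/W
R_cellular glass = (1/0.9184 − 1/0.9534)/(4π×0.0514) = 0.06189 K/W
R_expanded polystyrene = (1/0.9534 − 1/1.0834)/(4π×0.0386) = 0.2595 K/W
R_total = 0.3214 K/W
Q = ΔT/R_total = 47/0.3214

Q ≈ 146 W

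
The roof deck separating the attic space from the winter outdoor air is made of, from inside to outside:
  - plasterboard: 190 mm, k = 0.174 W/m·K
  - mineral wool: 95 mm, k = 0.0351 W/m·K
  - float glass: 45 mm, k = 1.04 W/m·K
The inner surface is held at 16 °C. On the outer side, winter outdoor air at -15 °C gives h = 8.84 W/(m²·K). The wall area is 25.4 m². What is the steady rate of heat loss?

Q ≈ 199 W

Series thermal resistances:
R_plasterboard = L/(kA) = 0.19/(0.174×25.4) = 0.04299 K/W
R_mineral wool = L/(kA) = 0.095/(0.0351×25.4) = 0.1066 K/W
R_float glass = L/(kA) = 0.045/(1.04×25.4) = 0.001704 K/W
R_outer film = 1/(h_o·A) = 1/(8.84×25.4) = 0.004454 K/W
R_total = 0.1557 K/W
Q = ΔT / R_total = 31 / 0.1557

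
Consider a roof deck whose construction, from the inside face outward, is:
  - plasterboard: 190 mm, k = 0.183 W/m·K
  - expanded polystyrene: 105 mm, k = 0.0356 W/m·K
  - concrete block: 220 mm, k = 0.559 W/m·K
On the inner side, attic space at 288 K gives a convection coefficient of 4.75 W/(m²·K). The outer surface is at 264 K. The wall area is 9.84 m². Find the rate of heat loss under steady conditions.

Thermal resistances in series:
R_inner film = 1/(h_i·A) = 1/(4.75×9.84) = 0.02139 K/W
R_plasterboard = L/(kA) = 0.19/(0.183×9.84) = 0.1055 K/W
R_expanded polystyrene = L/(kA) = 0.105/(0.0356×9.84) = 0.2997 K/W
R_concrete block = L/(kA) = 0.22/(0.559×9.84) = 0.04 K/W
R_total = 0.4666 K/W
Q = ΔT / R_total = 24 / 0.4666

Q ≈ 51.4 W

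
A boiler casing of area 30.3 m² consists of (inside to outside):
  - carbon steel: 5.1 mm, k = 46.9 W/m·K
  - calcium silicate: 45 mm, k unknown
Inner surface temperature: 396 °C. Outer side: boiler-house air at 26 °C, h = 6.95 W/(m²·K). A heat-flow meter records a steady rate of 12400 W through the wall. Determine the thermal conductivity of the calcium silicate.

Using the resistance-network approach (series):
R_carbon steel = L/(kA) = 0.0051/(46.9×30.3) = 3.589×10^-6 K/W
R_outer film = 1/(h_o·A) = 1/(6.95×30.3) = 0.004749 K/W
Sum of known resistances R_other = 0.004752 K/W
Total R = ΔT/Q = 370/12400 = 0.02984 K/W
R_calcium silicate = R_total − R_other = 0.02509 K/W
k = L/(R·A) = 0.045/(0.02509×30.3)

k ≈ 0.0592 W/(m·K)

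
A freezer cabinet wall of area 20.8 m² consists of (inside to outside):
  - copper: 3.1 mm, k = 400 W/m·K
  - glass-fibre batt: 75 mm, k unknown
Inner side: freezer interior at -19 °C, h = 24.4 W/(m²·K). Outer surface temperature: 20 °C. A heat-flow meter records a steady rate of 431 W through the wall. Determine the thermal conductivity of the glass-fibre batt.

Thermal resistances in series:
R_inner film = 1/(h_i·A) = 1/(24.4×20.8) = 0.00197 K/W
R_copper = L/(kA) = 0.0031/(400×20.8) = 3.726×10^-7 K/W
Sum of known resistances R_other = 0.001971 K/W
Total R = ΔT/Q = 39/431 = 0.09049 K/W
R_glass-fibre batt = R_total − R_other = 0.08852 K/W
k = L/(R·A) = 0.075/(0.08852×20.8)

k ≈ 0.0407 W/(m·K)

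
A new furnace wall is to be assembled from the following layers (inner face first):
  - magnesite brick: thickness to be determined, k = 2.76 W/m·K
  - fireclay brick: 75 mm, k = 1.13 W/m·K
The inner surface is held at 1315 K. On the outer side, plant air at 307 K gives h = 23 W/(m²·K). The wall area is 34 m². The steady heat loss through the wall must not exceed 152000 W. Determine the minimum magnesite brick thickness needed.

L ≈ 319 mm

Using the resistance-network approach (series):
R_fireclay brick = L/(kA) = 0.075/(1.13×34) = 0.001952 K/W
R_outer film = 1/(h_o·A) = 1/(23×34) = 0.001279 K/W
Sum of the known resistances R_other = 0.003231 K/W
Required total resistance R_tot = ΔT/Q_allow = 1008/152000 = 0.006632 K/W
R_magnesite brick = R_tot − R_other = 0.003401 K/W
L = R·k·A = 0.003401×2.76×34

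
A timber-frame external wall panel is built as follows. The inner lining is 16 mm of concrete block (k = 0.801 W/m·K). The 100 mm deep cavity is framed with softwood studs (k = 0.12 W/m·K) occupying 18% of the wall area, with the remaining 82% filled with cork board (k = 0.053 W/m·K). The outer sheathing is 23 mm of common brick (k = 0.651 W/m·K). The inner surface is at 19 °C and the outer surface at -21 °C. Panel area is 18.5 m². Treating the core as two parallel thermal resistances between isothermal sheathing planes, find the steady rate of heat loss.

Q ≈ 465 W

Sheathing layers in series; stud and cavity paths in parallel between them.
R_inner = 0.016/(0.801×18.5) = 0.00108 K/W
R_stud  = 0.1/(0.12×0.18×18.5) = 0.2503 K/W
R_cav   = 0.1/(0.053×0.82×18.5) = 0.1244 K/W
1/R_core = 1/R_stud + 1/R_cav → R_core = 0.08308 K/W
R_outer = 0.023/(0.651×18.5) = 0.00191 K/W
R_total = 0.08607 K/W
Q = ΔT/R_total = 40/0.08607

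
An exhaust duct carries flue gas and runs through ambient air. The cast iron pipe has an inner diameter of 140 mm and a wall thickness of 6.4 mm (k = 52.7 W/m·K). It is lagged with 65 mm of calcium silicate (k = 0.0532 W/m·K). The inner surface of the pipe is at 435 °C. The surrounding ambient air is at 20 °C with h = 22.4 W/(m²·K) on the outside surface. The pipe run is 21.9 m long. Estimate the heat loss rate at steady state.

Q ≈ 4800 W

Cylindrical conduction, so R = ln(r₂/r₁)/(2πkL) per layer, in series:
R_cast iron pipe wall = ln(76.4/70)/(2π×52.7×21.9) = 1.206×10^-5 K/W
R_calcium silicate = ln(141.4/76.4)/(2π×0.0532×21.9) = 0.08409 K/W
R_outer film = 1/(h_o·2πr_oL) = 1/(22.4×2π×0.1414×21.9) = 0.002294 K/W
R_total = 0.0864 K/W
Q = ΔT/R_total = 415/0.0864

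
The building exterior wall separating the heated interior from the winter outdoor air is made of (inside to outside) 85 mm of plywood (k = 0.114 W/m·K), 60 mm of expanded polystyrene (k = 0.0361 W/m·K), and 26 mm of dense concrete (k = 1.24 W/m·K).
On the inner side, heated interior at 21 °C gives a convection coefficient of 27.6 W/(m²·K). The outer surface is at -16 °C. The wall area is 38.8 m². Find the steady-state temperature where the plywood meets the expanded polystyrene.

T ≈ 9.26 °C

Thermal resistances in series:
R_inner film = 1/(h_i·A) = 1/(27.6×38.8) = 9.338×10^-4 K/W
R_plywood = L/(kA) = 0.085/(0.114×38.8) = 0.01922 K/W
R_expanded polystyrene = L/(kA) = 0.06/(0.0361×38.8) = 0.04284 K/W
R_dense concrete = L/(kA) = 0.026/(1.24×38.8) = 5.404×10^-4 K/W
R_total = 0.06353 K/W;  Q = ΔT/R_total = 37/0.06353 = 582.4 W
T_interface = T_inner − Q·ΣR(inner→interface) = 21 − 582×0.02015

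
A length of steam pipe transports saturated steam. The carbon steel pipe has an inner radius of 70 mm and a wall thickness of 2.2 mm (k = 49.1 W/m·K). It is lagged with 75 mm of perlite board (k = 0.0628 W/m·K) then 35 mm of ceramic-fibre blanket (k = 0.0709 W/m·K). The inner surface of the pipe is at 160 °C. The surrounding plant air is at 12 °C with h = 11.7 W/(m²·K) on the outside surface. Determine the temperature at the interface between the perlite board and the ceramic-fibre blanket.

Treating each annulus and film as a series resistance:
R_carbon steel pipe wall = ln(72.2/70)/(2π×49.1×1) = 1.003×10^-4 K/W
R_perlite board = ln(147.2/72.2)/(2π×0.0628×1) = 1.805 K/W
R_ceramic-fibre blanket = ln(182.2/147.2)/(2π×0.0709×1) = 0.4788 K/W
R_outer film = 1/(h_o·2πr_oL) = 1/(11.7×2π×0.1822×1) = 0.07466 K/W
R_total = 2.359 K/W
Q = ΔT/R_total = 148/2.359
Q = 62.7 W/m
T_interface = T_inner − Q·ΣR(inner→interface) = 160 − 62.7×1.805

T ≈ 46.7 °C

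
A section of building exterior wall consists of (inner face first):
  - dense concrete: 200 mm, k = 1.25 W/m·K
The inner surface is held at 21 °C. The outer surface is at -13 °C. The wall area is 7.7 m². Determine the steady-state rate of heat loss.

Thermal resistances in series:
R_dense concrete = L/(kA) = 0.2/(1.25×7.7) = 0.02078 K/W
R_total = 0.02078 K/W
Q = ΔT / R_total = 34 / 0.02078

Q ≈ 1640 W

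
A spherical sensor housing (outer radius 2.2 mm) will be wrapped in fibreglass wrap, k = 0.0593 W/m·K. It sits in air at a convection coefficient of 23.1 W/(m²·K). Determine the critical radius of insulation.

For a sphere r_cr = 2k/h = 2×0.0593/23.1
r_cr = 5.13 mm; since the bare radius (2.2 mm) is below r_cr, adding a thin layer of insulation will *increase* heat loss.

r_cr ≈ 5.13 mm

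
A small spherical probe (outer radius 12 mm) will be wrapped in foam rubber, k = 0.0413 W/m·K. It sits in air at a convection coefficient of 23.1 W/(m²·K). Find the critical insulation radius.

For a sphere r_cr = 2k/h = 2×0.0413/23.1
r_cr = 3.58 mm; since the bare radius (12 mm) is above r_cr, any added insulation will reduce heat loss.

r_cr ≈ 3.58 mm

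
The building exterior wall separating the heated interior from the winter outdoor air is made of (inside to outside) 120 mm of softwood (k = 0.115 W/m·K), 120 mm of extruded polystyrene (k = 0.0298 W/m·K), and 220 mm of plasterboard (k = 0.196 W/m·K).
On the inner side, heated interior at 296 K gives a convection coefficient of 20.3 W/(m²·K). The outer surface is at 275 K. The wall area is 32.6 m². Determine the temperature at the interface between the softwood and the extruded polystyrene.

T ≈ 292 K

Treating each layer as a thermal resistance in series:
R_inner film = 1/(h_i·A) = 1/(20.3×32.6) = 0.001511 K/W
R_softwood = L/(kA) = 0.12/(0.115×32.6) = 0.03201 K/W
R_extruded polystyrene = L/(kA) = 0.12/(0.0298×32.6) = 0.1235 K/W
R_plasterboard = L/(kA) = 0.22/(0.196×32.6) = 0.03443 K/W
R_total = 0.1915 K/W;  Q = ΔT/R_total = 21/0.1915 = 109.7 W
T_interface = T_inner − Q·ΣR(inner→interface) = 296 − 110×0.03352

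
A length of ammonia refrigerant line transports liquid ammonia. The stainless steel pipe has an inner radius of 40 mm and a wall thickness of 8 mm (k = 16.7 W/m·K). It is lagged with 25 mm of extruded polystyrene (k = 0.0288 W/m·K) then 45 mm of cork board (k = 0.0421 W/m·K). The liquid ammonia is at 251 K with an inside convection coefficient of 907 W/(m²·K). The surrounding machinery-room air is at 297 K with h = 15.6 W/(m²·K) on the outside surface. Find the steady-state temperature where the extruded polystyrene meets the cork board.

Per-layer cylindrical resistances, series-summed:
R_inner film = 1/(h_i·2πr₁L) = 1/(907×2π×0.04×1) = 0.004387 K/W
R_stainless steel pipe wall = ln(48/40)/(2π×16.7×1) = 0.001738 K/W
R_extruded polystyrene = ln(73/48)/(2π×0.0288×1) = 2.317 K/W
R_cork board = ln(118/73)/(2π×0.0421×1) = 1.815 K/W
R_outer film = 1/(h_o·2πr_oL) = 1/(15.6×2π×0.118×1) = 0.08646 K/W
R_total = 4.225 K/W
Q = ΔT/R_total = 46/4.225
Q = 10.9 W/m
T_interface = T_inner + Q·ΣR(inner→interface) = 251 + 10.9×2.323

T ≈ 276 K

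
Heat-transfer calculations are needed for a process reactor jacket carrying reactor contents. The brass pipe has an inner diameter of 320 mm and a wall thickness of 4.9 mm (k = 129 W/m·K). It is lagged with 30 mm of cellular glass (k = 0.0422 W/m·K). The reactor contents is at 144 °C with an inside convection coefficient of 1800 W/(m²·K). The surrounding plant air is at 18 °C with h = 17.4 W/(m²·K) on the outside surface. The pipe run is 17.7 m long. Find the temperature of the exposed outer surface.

Cylindrical conduction, so R = ln(r₂/r₁)/(2πkL) per layer, in series:
R_inner film = 1/(h_i·2πr₁L) = 1/(1800×2π×0.16×17.7) = 3.122×10^-5 K/W
R_brass pipe wall = ln(164.9/160)/(2π×129×17.7) = 2.103×10^-6 K/W
R_cellular glass = ln(194.9/164.9)/(2π×0.0422×17.7) = 0.03562 K/W
R_outer film = 1/(h_o·2πr_oL) = 1/(17.4×2π×0.1949×17.7) = 0.002651 K/W
R_total = 0.0383 K/W
Q = ΔT/R_total = 126/0.0383
Q = 3290 W
T_interface = T_inner − Q·ΣR(inner→interface) = 144 − 3290×0.03565

T ≈ 26.7 °C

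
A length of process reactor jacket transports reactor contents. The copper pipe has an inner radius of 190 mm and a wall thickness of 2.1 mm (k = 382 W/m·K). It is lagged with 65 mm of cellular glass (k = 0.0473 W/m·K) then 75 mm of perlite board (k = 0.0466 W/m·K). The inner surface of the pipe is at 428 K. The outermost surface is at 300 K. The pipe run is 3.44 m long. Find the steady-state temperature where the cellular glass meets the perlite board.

Treating each annulus and film as a series resistance:
R_copper pipe wall = ln(192.1/190)/(2π×382×3.44) = 1.331×10^-6 K/W
R_cellular glass = ln(257.1/192.1)/(2π×0.0473×3.44) = 0.2851 K/W
R_perlite board = ln(332.1/257.1)/(2π×0.0466×3.44) = 0.2541 K/W
R_total = 0.5392 K/W
Q = ΔT/R_total = 128/0.5392
Q = 237 W
T_interface = T_inner − Q·ΣR(inner→interface) = 428 − 237×0.2851

T ≈ 360 K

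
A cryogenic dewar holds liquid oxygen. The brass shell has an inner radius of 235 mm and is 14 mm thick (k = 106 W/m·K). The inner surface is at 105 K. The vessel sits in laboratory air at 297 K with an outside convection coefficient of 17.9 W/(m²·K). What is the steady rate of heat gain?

For a spherical shell R = (1/r₁ − 1/r₂)/(4πk); film R = 1/(h·4πr²). In series:
R_brass shell = (1/0.235 − 1/0.249)/(4π×106) = 1.796×10^-4 K/W
R_outer film = 1/(h·4πr_o²) = 1/(17.9×4π×0.249²) = 0.0717 K/W
R_total = 0.07188 K/W
Q = ΔT/R_total = 192/0.07188

Q ≈ 2670 W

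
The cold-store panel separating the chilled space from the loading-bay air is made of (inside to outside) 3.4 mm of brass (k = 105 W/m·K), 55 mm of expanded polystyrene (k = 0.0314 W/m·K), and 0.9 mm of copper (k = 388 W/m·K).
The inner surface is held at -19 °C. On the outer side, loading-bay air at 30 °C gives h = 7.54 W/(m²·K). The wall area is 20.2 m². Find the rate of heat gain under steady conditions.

Thermal resistances in series:
R_brass = L/(kA) = 0.0034/(105×20.2) = 1.603×10^-6 K/W
R_expanded polystyrene = L/(kA) = 0.055/(0.0314×20.2) = 0.08671 K/W
R_copper = L/(kA) = 0.0009/(388×20.2) = 1.148×10^-7 K/W
R_outer film = 1/(h_o·A) = 1/(7.54×20.2) = 0.006566 K/W
R_total = 0.09328 K/W
Q = ΔT / R_total = 49 / 0.09328

Q ≈ 525 W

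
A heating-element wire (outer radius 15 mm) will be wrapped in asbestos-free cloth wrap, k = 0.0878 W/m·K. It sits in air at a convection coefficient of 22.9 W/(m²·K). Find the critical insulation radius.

r_cr ≈ 3.83 mm

For a cylinder r_cr = k/h = 0.0878/22.9
r_cr = 3.83 mm; since the bare radius (15 mm) is above r_cr, any added insulation will reduce heat loss.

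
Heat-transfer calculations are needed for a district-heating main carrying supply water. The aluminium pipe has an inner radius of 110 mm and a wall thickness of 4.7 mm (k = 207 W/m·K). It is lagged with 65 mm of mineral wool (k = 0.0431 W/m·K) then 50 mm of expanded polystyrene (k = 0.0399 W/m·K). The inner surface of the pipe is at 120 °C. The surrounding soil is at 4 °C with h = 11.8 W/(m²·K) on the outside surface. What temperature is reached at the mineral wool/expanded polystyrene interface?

For a radial system each layer contributes R = ln(r_out/r_in)/(2πkL); films add R = 1/(hA).
R_aluminium pipe wall = ln(114.7/110)/(2π×207×1) = 3.217×10^-5 K/W
R_mineral wool = ln(179.7/114.7)/(2π×0.0431×1) = 1.658 K/W
R_expanded polystyrene = ln(229.7/179.7)/(2π×0.0399×1) = 0.9792 K/W
R_outer film = 1/(h_o·2πr_oL) = 1/(11.8×2π×0.2297×1) = 0.05872 K/W
R_total = 2.696 K/W
Q = ΔT/R_total = 116/2.696
Q = 43 W/m
T_interface = T_inner − Q·ΣR(inner→interface) = 120 − 43×1.658

T ≈ 48.7 °C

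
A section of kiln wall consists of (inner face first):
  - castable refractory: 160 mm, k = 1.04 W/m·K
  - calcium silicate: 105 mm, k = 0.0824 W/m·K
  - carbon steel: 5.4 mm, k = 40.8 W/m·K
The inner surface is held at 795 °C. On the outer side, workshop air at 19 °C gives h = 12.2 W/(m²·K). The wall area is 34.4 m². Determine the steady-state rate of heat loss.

Q ≈ 17700 W

Treating each layer as a thermal resistance in series:
R_castable refractory = L/(kA) = 0.16/(1.04×34.4) = 0.004472 K/W
R_calcium silicate = L/(kA) = 0.105/(0.0824×34.4) = 0.03704 K/W
R_carbon steel = L/(kA) = 0.0054/(40.8×34.4) = 3.847×10^-6 K/W
R_outer film = 1/(h_o·A) = 1/(12.2×34.4) = 0.002383 K/W
R_total = 0.0439 K/W
Q = ΔT / R_total = 776 / 0.0439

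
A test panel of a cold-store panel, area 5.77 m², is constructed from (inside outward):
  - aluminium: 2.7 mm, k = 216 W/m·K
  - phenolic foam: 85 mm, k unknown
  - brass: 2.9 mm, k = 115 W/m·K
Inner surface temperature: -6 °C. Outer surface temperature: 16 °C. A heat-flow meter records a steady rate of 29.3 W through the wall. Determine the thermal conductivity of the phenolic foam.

k ≈ 0.0196 W/(m·K)

Thermal resistances in series:
R_aluminium = L/(kA) = 0.0027/(216×5.77) = 2.166×10^-6 K/W
R_brass = L/(kA) = 0.0029/(115×5.77) = 4.37×10^-6 K/W
Sum of known resistances R_other = 6.537×10^-6 K/W
Total R = ΔT/Q = 22/29.3 = 0.7509 K/W
R_phenolic foam = R_total − R_other = 0.7508 K/W
k = L/(R·A) = 0.085/(0.7508×5.77)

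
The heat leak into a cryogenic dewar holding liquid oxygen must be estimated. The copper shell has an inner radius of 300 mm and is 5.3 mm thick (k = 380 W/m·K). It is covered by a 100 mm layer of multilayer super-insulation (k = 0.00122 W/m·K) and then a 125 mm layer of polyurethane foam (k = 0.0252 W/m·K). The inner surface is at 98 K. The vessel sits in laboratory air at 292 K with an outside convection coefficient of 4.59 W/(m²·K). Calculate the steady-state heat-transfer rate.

Each spherical layer contributes R = (1/r_i − 1/r_o)/(4πk):
R_copper shell = (1/0.3 − 1/0.3053)/(4π×380) = 1.212×10^-5 K/W
R_multilayer super-insulation = (1/0.3053 − 1/0.4053)/(4π×0.00122) = 52.71 K/W
R_polyurethane foam = (1/0.4053 − 1/0.5303)/(4π×0.0252) = 1.837 K/W
R_outer film = 1/(h·4πr_o²) = 1/(4.59×4π×0.5303²) = 0.06165 K/W
R_total = 54.61 K/W
Q = ΔT/R_total = 194/54.61

Q ≈ 3.55 W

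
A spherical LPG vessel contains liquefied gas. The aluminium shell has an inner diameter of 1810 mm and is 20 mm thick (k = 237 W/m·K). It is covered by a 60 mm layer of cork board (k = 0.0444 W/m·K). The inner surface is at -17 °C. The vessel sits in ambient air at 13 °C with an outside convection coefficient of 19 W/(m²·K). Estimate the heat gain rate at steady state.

Q ≈ 245 W

Each spherical layer contributes R = (1/r_i − 1/r_o)/(4πk):
R_aluminium shell = (1/0.905 − 1/0.925)/(4π×237) = 8.022×10^-6 K/W
R_cork board = (1/0.925 − 1/0.985)/(4π×0.0444) = 0.118 K/W
R_outer film = 1/(h·4πr_o²) = 1/(19×4π×0.985²) = 0.004317 K/W
R_total = 0.1224 K/W
Q = ΔT/R_total = 30/0.1224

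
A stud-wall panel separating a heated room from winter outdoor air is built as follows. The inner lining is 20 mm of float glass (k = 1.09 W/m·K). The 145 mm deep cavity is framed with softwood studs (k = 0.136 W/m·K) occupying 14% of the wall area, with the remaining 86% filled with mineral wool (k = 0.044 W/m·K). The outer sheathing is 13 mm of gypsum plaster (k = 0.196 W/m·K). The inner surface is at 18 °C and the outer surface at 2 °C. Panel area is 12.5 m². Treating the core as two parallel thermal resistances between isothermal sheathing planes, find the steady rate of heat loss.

Sheathing layers in series; stud and cavity paths in parallel between them.
R_inner = 0.02/(1.09×12.5) = 0.001468 K/W
R_stud  = 0.145/(0.136×0.14×12.5) = 0.6092 K/W
R_cav   = 0.145/(0.044×0.86×12.5) = 0.3066 K/W
1/R_core = 1/R_stud + 1/R_cav → R_core = 0.2039 K/W
R_outer = 0.013/(0.196×12.5) = 0.005306 K/W
R_total = 0.2107 K/W
Q = ΔT/R_total = 16/0.2107

Q ≈ 75.9 W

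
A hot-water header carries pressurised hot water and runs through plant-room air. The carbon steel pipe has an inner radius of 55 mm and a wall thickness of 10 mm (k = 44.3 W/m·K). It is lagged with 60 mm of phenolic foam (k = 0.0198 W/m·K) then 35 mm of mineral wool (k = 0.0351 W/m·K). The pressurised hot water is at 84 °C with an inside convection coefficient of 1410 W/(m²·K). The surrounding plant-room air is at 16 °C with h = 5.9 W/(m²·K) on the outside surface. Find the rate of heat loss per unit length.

Treating each annulus and film as a series resistance:
R_inner film = 1/(h_i·2πr₁L) = 1/(1410×2π×0.055×1) = 0.002052 K/W
R_carbon steel pipe wall = ln(65/55)/(2π×44.3×1) = 6.002×10^-4 K/W
R_phenolic foam = ln(125/65)/(2π×0.0198×1) = 5.256 K/W
R_mineral wool = ln(160/125)/(2π×0.0351×1) = 1.119 K/W
R_outer film = 1/(h_o·2πr_oL) = 1/(5.9×2π×0.16×1) = 0.1686 K/W
R_total = 6.547 K/W
Q = ΔT/R_total = 68/6.547

q′ ≈ 10.4 W/m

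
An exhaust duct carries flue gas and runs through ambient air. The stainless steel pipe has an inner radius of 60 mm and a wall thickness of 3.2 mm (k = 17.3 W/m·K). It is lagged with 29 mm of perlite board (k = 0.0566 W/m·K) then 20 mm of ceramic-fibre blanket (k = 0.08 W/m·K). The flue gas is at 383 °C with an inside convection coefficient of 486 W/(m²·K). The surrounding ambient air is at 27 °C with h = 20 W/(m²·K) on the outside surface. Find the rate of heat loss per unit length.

q′ ≈ 233 W/m

Per-layer cylindrical resistances, series-summed:
R_inner film = 1/(h_i·2πr₁L) = 1/(486×2π×0.06×1) = 0.005458 K/W
R_stainless steel pipe wall = ln(63.2/60)/(2π×17.3×1) = 4.78×10^-4 K/W
R_perlite board = ln(92.2/63.2)/(2π×0.0566×1) = 1.062 K/W
R_ceramic-fibre blanket = ln(112.2/92.2)/(2π×0.08×1) = 0.3906 K/W
R_outer film = 1/(h_o·2πr_oL) = 1/(20×2π×0.1122×1) = 0.07092 K/W
R_total = 1.529 K/W
Q = ΔT/R_total = 356/1.529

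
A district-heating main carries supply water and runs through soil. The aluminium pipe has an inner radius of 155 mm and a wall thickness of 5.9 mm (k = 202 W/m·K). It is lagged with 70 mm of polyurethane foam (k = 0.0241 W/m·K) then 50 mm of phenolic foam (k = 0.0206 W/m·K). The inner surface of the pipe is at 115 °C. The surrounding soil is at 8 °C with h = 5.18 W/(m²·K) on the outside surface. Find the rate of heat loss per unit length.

Per-layer cylindrical resistances, series-summed:
R_aluminium pipe wall = ln(160.9/155)/(2π×202×1) = 2.943×10^-5 K/W
R_polyurethane foam = ln(230.9/160.9)/(2π×0.0241×1) = 2.385 K/W
R_phenolic foam = ln(280.9/230.9)/(2π×0.0206×1) = 1.514 K/W
R_outer film = 1/(h_o·2πr_oL) = 1/(5.18×2π×0.2809×1) = 0.1094 K/W
R_total = 4.009 K/W
Q = ΔT/R_total = 107/4.009

q′ ≈ 26.7 W/m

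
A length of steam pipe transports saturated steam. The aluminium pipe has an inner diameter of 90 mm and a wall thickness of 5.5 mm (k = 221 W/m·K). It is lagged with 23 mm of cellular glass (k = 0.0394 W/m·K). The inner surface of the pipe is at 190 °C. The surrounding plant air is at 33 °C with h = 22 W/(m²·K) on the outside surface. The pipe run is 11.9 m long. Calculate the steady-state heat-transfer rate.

For a radial system each layer contributes R = ln(r_out/r_in)/(2πkL); films add R = 1/(hA).
R_aluminium pipe wall = ln(50.5/45)/(2π×221×11.9) = 6.978×10^-6 K/W
R_cellular glass = ln(73.5/50.5)/(2π×0.0394×11.9) = 0.1274 K/W
R_outer film = 1/(h_o·2πr_oL) = 1/(22×2π×0.0735×11.9) = 0.008271 K/W
R_total = 0.1357 K/W
Q = ΔT/R_total = 157/0.1357

Q ≈ 1160 W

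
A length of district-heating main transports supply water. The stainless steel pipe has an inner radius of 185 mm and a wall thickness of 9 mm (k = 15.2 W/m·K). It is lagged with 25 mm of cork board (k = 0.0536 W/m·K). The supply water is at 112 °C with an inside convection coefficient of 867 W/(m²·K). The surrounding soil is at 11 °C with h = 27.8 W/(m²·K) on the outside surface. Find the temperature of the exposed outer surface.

T ≈ 17.8 °C

Treating each annulus and film as a series resistance:
R_inner film = 1/(h_i·2πr₁L) = 1/(867×2π×0.185×1) = 9.923×10^-4 K/W
R_stainless steel pipe wall = ln(194/185)/(2π×15.2×1) = 4.974×10^-4 K/W
R_cork board = ln(219/194)/(2π×0.0536×1) = 0.3599 K/W
R_outer film = 1/(h_o·2πr_oL) = 1/(27.8×2π×0.219×1) = 0.02614 K/W
R_total = 0.3876 K/W
Q = ΔT/R_total = 101/0.3876
Q = 261 W/m
T_interface = T_inner − Q·ΣR(inner→interface) = 112 − 261×0.3614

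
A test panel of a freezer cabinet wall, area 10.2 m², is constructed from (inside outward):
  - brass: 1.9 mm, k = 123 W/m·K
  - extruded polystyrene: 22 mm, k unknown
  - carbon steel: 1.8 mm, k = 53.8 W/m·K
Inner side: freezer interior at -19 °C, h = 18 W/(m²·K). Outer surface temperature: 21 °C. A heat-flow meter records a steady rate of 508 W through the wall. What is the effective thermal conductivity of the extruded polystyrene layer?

k ≈ 0.0294 W/(m·K)

Treating each layer as a thermal resistance in series:
R_inner film = 1/(h_i·A) = 1/(18×10.2) = 0.005447 K/W
R_brass = L/(kA) = 0.0019/(123×10.2) = 1.514×10^-6 K/W
R_carbon steel = L/(kA) = 0.0018/(53.8×10.2) = 3.28×10^-6 K/W
Sum of known resistances R_other = 0.005451 K/W
Total R = ΔT/Q = 40/508 = 0.07874 K/W
R_extruded polystyrene = R_total − R_other = 0.07329 K/W
k = L/(R·A) = 0.022/(0.07329×10.2)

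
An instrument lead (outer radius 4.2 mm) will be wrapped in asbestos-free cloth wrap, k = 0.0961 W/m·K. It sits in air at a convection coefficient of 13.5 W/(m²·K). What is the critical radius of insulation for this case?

r_cr ≈ 7.12 mm

For a cylinder r_cr = k/h = 0.0961/13.5
r_cr = 7.12 mm; since the bare radius (4.2 mm) is below r_cr, adding a thin layer of insulation will *increase* heat loss.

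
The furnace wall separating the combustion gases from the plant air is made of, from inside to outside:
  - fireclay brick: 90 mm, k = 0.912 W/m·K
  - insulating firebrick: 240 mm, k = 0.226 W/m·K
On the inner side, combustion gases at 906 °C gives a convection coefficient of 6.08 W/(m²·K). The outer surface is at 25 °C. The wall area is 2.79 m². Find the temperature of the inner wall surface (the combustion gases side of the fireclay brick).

T ≈ 797 °C

Thermal resistances in series:
R_inner film = 1/(h_i·A) = 1/(6.08×2.79) = 0.05895 K/W
R_fireclay brick = L/(kA) = 0.09/(0.912×2.79) = 0.03537 K/W
R_insulating firebrick = L/(kA) = 0.24/(0.226×2.79) = 0.3806 K/W
R_total = 0.4749 K/W;  Q = ΔT/R_total = 881/0.4749 = 1855 W
T_interface = T_inner − Q·ΣR(inner→interface) = 906 − 1850×0.05895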